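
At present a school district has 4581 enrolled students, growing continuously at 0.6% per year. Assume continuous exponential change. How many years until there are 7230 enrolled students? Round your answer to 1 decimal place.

t ≈ 76.1 years

7230 = 4581 · e^(0.006·t)
t = ln(7230/4581) / 0.006 = ln(1.57826) / 0.006 = 0.45632 / 0.006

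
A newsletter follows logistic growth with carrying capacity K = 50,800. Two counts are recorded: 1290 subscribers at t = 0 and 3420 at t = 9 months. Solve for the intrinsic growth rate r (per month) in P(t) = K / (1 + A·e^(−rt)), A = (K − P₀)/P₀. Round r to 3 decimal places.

r ≈ 0.113 per month

A = (50800 − 1290)/1290 = 38.37984
3420 = 50800/(1 + 38.37984·e^(−r·9)) → e^(−9r) = (14.8538 − 1)/38.37984 = 0.360966
r = −ln(0.360966)/9 = 1.01897/9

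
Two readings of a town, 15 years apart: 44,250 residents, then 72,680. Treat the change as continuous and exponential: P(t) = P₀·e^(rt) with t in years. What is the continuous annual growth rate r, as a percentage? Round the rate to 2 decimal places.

r ≈ 3.31% per year

72680 = 44250 · e^(r·15)
e^(15r) = 72680/44250 = 1.64249
r = ln(1.64249) / 15 = 0.49621 / 15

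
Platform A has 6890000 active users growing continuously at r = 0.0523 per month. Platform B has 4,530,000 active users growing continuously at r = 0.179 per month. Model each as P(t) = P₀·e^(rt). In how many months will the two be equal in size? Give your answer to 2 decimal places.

t ≈ 3.31 months

6890000·e^(0.0523t) = 4530000·e^(0.179t)
6890000/4530000 = e^((0.179 − 0.0523)t) → ln(1.52097) = 0.1267·t
t = 0.41935 / 0.1267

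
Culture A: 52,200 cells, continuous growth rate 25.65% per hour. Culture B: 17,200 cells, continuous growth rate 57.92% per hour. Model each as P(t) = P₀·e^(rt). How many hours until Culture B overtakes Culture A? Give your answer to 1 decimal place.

t ≈ 3.4 hours

52200·e^(0.2565t) = 17200·e^(0.5792t)
52200/17200 = e^((0.5792 − 0.2565)t) → ln(3.03488) = 0.3227·t
t = 1.11017 / 0.3227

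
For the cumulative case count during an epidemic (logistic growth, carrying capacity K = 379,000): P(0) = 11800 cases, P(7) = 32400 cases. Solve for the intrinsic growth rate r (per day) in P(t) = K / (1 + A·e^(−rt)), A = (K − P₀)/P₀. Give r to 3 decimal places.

r ≈ 0.153 per day

A = (379000 − 11800)/11800 = 31.11864
32400 = 379000/(1 + 31.11864·e^(−r·7)) → e^(−7r) = (11.69753 − 1)/31.11864 = 0.343766
r = −ln(0.343766)/7 = 1.06779/7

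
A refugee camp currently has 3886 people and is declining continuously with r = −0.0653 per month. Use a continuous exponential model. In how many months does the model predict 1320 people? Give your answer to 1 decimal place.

t ≈ 16.5 months

1320 = 3886 · e^(-0.0653·t)
t = ln(1320/3886) / -0.0653 = ln(0.33968) / -0.0653 = -1.07975 / -0.0653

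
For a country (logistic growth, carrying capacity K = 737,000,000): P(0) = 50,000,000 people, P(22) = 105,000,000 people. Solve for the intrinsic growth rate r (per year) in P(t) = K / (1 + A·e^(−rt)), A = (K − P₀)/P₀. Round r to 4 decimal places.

A = (737000000 − 50000000)/50000000 = 13.74
105000000 = 737000000/(1 + 13.74·e^(−r·22)) → e^(−22r) = (7.01905 − 1)/13.74 = 0.438068
r = −ln(0.438068)/22 = 0.82538/22

r ≈ 0.0375 per year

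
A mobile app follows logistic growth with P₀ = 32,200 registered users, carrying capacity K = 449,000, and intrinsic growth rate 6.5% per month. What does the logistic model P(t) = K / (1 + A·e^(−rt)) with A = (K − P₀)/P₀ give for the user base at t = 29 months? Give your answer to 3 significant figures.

A = (449000 − 32200)/32200 = 12.9441
P(29) = 449000 / (1 + 12.9441·e^(−0.065·29)) = 449000 / (1 + 12.9441·0.151829)
= 449000 / 2.96529 ≈ 151418.56

≈ 151,000 registered users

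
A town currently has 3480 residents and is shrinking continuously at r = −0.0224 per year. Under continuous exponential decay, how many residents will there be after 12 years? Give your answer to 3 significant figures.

≈ 2,660 residents

P(12) = 3480 · e^(-0.0224·12) = 3480 · e^(-0.2688)
= 3480 · 0.7643 ≈ 2659.75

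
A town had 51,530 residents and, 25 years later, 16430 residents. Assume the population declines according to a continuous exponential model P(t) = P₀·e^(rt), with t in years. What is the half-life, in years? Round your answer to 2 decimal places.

half-life ≈ 15.16 years

r = ln(16430/51530) / 25 = ln(0.31884) / 25 ≈ -0.045722 per year
half-life = ln 2 / |r| = 0.69315 / 0.045722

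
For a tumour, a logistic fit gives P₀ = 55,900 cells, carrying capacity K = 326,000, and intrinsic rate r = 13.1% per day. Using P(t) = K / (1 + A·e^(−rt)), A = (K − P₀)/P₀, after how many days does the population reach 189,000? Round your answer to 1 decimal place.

A = (326000 − 55900)/55900 = 4.83184
189000 = 326000/(1 + 4.83184·e^(−0.131t)) → 1 + 4.83184·e^(−0.131t) = 1.72487
e^(−0.131t) = 0.150019 → t = ln(6.66583)/0.131 = 1.89699/0.131

t ≈ 14.5 days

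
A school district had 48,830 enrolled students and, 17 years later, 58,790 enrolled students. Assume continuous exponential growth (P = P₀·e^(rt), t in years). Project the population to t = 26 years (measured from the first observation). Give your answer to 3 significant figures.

≈ 64,900 enrolled students

r = ln(58790/48830) / 17 ≈ 0.010919 per year
P(26) = 48830 · e^(0.010919·26) = 48830 · 1.3283 ≈ 64860.89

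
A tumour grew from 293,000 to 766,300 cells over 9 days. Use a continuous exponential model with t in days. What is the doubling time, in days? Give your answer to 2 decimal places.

r = ln(766300/293000) / 9 = ln(2.61536) / 9 ≈ 0.106822 per day
doubling time = ln 2 / |r| = 0.69315 / 0.106822

doubling time ≈ 6.49 days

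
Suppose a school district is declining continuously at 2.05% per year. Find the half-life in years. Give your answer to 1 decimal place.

half-life ≈ 33.8 years

half-life = ln(2) / |r| = 0.69315 / 0.0205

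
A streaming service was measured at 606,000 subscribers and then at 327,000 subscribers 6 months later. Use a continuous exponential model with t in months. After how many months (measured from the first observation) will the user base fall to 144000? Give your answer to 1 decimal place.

t ≈ 14.0 months

r = ln(327000/606000) / 6 ≈ -0.10282 per month
t = ln(144000/606000) / r = -1.43707 / -0.10282 ≈ 13.977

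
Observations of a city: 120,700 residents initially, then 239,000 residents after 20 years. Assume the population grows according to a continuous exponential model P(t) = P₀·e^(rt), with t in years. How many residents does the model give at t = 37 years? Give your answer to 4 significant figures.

≈ 427,200 residents

r = ln(239000/120700) / 20 ≈ 0.034158 per year
P(37) = 120700 · e^(0.034158·37) = 120700 · 3.53898 ≈ 427154.45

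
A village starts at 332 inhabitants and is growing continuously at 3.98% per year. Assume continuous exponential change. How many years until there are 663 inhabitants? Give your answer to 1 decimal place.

663 = 332 · e^(0.0398·t)
t = ln(663/332) / 0.0398 = ln(1.99699) / 0.0398 = 0.69164 / 0.0398

t ≈ 17.4 years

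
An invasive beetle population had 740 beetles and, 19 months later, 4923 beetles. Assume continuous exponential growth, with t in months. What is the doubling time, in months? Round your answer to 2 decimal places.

doubling time ≈ 6.95 months

r = ln(4923/740) / 19 = ln(6.6527) / 19 ≈ 0.099738 per month
doubling time = ln 2 / |r| = 0.69315 / 0.099738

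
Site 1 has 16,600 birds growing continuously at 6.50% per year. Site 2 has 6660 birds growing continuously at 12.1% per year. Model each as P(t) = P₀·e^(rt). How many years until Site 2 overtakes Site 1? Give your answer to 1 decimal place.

t ≈ 16.3 years

16600·e^(0.065t) = 6660·e^(0.121t)
16600/6660 = e^((0.121 − 0.065)t) → ln(2.49249) = 0.056·t
t = 0.91328 / 0.056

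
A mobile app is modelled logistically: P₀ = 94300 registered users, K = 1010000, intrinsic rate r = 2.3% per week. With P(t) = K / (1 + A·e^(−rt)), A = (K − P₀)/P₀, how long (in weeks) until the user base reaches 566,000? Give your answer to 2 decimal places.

A = (1010000 − 94300)/94300 = 9.7105
566000 = 1010000/(1 + 9.7105·e^(−0.023t)) → 1 + 9.7105·e^(−0.023t) = 1.78445
e^(−0.023t) = 0.080784 → t = ln(12.3787)/0.023 = 2.51598/0.023

t ≈ 109.39 weeks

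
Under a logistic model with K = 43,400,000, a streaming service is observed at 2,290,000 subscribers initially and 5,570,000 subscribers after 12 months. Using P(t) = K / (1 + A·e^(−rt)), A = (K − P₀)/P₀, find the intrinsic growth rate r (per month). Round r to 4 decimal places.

r ≈ 0.0810 per month

A = (43400000 − 2290000)/2290000 = 17.95197
5570000 = 43400000/(1 + 17.95197·e^(−r·12)) → e^(−12r) = (7.79174 − 1)/17.95197 = 0.378329
r = −ln(0.378329)/12 = 0.97199/12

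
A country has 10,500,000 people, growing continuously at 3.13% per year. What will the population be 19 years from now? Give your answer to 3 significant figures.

P(19) = 10500000 · e^(0.0313·19) = 10500000 · e^(0.5947)
= 10500000 · 1.81249 ≈ 19031114.73

≈ 19,000,000 people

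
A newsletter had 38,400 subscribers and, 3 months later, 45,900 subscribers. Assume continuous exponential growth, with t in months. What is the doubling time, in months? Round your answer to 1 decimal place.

r = ln(45900/38400) / 3 = ln(1.19531) / 3 ≈ 0.059469 per month
doubling time = ln 2 / |r| = 0.69315 / 0.059469

doubling time ≈ 11.7 months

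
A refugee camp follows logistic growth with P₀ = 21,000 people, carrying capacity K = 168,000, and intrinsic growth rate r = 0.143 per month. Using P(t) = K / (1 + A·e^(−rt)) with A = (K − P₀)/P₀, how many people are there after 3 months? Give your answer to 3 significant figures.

≈ 30,200 people

A = (168000 − 21000)/21000 = 7
P(3) = 168000 / (1 + 7·e^(−0.143·3)) = 168000 / (1 + 7·0.65116)
= 168000 / 5.55812 ≈ 30226.05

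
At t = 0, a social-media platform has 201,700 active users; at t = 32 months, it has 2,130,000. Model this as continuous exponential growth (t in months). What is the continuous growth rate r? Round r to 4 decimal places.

2130000 = 201700 · e^(r·32)
e^(32r) = 2130000/201700 = 10.56024
r = ln(10.56024) / 32 = 2.3571 / 32

r ≈ 0.0737 per month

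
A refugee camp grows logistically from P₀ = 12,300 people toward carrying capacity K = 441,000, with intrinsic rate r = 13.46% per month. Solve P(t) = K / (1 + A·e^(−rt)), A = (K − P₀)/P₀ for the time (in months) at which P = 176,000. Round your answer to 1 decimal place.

t ≈ 23.3 months

A = (441000 − 12300)/12300 = 34.85366
176000 = 441000/(1 + 34.85366·e^(−0.1346t)) → 1 + 34.85366·e^(−0.1346t) = 2.50568
e^(−0.1346t) = 0.0432 → t = ln(23.14809)/0.1346 = 3.14191/0.1346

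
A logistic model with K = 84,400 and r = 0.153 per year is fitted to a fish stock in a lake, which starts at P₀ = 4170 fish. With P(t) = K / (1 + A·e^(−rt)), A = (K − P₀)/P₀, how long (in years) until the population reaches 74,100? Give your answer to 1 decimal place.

A = (84400 − 4170)/4170 = 19.23981
74100 = 84400/(1 + 19.23981·e^(−0.153t)) → 1 + 19.23981·e^(−0.153t) = 1.139
e^(−0.153t) = 0.007225 → t = ln(138.41454)/0.153 = 4.93025/0.153

t ≈ 32.2 years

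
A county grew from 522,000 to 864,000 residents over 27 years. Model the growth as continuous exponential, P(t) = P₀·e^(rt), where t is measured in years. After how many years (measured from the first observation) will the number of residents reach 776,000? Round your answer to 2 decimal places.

r = ln(864000/522000) / 27 ≈ 0.018663 per year
t = ln(776000/522000) / r = 0.39648 / 0.018663 ≈ 21.244

t ≈ 21.24 years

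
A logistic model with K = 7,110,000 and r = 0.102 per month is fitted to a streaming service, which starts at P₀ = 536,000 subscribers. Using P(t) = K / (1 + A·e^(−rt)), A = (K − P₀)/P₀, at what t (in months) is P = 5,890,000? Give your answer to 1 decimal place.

t ≈ 40.0 months

A = (7110000 − 536000)/536000 = 12.26493
5890000 = 7110000/(1 + 12.26493·e^(−0.102t)) → 1 + 12.26493·e^(−0.102t) = 1.20713
e^(−0.102t) = 0.016888 → t = ln(59.21345)/0.102 = 4.08115/0.102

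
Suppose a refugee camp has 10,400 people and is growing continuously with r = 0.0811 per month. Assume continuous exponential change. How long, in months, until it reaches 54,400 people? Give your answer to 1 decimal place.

54400 = 10400 · e^(0.0811·t)
t = ln(54400/10400) / 0.0811 = ln(5.23077) / 0.0811 = 1.65456 / 0.0811

t ≈ 20.4 months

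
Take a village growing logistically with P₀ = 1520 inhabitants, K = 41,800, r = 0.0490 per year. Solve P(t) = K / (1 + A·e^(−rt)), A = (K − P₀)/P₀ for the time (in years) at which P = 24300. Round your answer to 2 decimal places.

A = (41800 − 1520)/1520 = 26.5
24300 = 41800/(1 + 26.5·e^(−0.049t)) → 1 + 26.5·e^(−0.049t) = 1.72016
e^(−0.049t) = 0.027176 → t = ln(36.79714)/0.049 = 3.60542/0.049

t ≈ 73.58 years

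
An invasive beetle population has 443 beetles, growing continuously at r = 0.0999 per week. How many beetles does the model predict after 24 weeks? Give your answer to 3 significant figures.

≈ 4,870 beetles

P(24) = 443 · e^(0.0999·24) = 443 · e^(2.3976)
= 443 · 10.99675 ≈ 4871.56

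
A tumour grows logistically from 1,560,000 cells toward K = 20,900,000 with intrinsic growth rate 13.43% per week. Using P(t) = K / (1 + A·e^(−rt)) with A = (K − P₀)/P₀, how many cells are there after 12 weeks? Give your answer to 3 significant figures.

≈ 6,020,000 cells

A = (20900000 − 1560000)/1560000 = 12.39744
P(12) = 20900000 / (1 + 12.39744·e^(−0.1343·12)) = 20900000 / (1 + 12.39744·0.199568)
= 20900000 / 3.47413 ≈ 6015890.99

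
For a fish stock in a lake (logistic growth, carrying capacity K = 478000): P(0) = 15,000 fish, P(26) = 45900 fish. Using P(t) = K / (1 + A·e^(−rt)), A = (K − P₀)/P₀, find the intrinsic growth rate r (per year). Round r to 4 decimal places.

r ≈ 0.0457 per year

A = (478000 − 15000)/15000 = 30.86667
45900 = 478000/(1 + 30.86667·e^(−r·26)) → e^(−26r) = (10.41394 − 1)/30.86667 = 0.304987
r = −ln(0.304987)/26 = 1.18748/26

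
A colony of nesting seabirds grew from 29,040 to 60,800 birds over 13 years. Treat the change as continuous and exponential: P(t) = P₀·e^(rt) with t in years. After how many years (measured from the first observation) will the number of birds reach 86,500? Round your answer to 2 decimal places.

r = ln(60800/29040) / 13 ≈ 0.05684 per year
t = ln(86500/29040) / r = 1.09147 / 0.05684 ≈ 19.203

t ≈ 19.20 years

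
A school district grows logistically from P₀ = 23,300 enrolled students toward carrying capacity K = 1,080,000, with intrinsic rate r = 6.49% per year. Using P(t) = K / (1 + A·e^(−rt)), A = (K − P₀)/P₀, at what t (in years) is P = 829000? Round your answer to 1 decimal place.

t ≈ 77.2 years

A = (1080000 − 23300)/23300 = 45.35193
829000 = 1080000/(1 + 45.35193·e^(−0.0649t)) → 1 + 45.35193·e^(−0.0649t) = 1.30277
e^(−0.0649t) = 0.006676 → t = ln(149.78785)/0.0649 = 5.00922/0.0649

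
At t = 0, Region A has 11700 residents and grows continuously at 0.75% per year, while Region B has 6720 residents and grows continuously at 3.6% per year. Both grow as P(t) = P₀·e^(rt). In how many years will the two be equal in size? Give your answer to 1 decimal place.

t ≈ 19.5 years

11700·e^(0.0075t) = 6720·e^(0.036t)
11700/6720 = e^((0.036 − 0.0075)t) → ln(1.74107) = 0.0285·t
t = 0.5545 / 0.0285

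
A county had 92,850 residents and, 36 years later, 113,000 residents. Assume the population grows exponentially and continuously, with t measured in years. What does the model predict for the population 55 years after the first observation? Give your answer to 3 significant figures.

r = ln(113000/92850) / 36 ≈ 0.005456 per year
P(55) = 92850 · e^(0.005456·55) = 92850 · 1.34994 ≈ 125341.84

≈ 125,000 residents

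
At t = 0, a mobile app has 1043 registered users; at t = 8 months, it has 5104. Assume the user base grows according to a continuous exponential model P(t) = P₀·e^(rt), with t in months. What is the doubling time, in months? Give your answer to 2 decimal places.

doubling time ≈ 3.49 months

r = ln(5104/1043) / 8 = ln(4.89358) / 8 ≈ 0.19849 per month
doubling time = ln 2 / |r| = 0.69315 / 0.19849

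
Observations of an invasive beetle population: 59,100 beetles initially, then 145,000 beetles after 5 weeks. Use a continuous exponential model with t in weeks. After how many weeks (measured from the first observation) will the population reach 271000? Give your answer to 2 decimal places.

r = ln(145000/59100) / 5 ≈ 0.179501 per week
t = ln(271000/59100) / r = 1.52289 / 0.179501 ≈ 8.484

t ≈ 8.48 weeks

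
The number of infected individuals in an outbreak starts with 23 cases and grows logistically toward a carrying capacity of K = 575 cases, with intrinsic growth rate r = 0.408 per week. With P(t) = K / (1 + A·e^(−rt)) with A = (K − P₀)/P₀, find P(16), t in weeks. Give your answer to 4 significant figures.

A = (575 − 23)/23 = 24
P(16) = 575 / (1 + 24·e^(−0.408·16)) = 575 / (1 + 24·0.001462)
= 575 / 1.03509 ≈ 555.51

≈ 555.5 cases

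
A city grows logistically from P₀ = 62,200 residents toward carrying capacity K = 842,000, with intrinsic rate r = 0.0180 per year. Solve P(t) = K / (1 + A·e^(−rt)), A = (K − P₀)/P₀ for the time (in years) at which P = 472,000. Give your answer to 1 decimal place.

A = (842000 − 62200)/62200 = 12.53698
472000 = 842000/(1 + 12.53698·e^(−0.018t)) → 1 + 12.53698·e^(−0.018t) = 1.7839
e^(−0.018t) = 0.062527 → t = ln(15.99312)/0.018 = 2.77216/0.018

t ≈ 154.0 years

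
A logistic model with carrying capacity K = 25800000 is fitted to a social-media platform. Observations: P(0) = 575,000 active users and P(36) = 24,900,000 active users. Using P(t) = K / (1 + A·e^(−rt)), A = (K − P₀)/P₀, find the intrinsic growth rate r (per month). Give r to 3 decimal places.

A = (25800000 − 575000)/575000 = 43.86957
24900000 = 25800000/(1 + 43.86957·e^(−r·36)) → e^(−36r) = (1.03614 − 1)/43.86957 = 0.000824
r = −ln(0.000824)/36 = 7.10145/36

r ≈ 0.197 per month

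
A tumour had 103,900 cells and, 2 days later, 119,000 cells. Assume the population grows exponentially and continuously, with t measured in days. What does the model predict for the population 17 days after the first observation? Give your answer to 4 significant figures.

r = ln(119000/103900) / 2 ≈ 0.067847 per day
P(17) = 103900 · e^(0.067847·17) = 103900 · 3.16896 ≈ 329255.14

≈ 329,300 cells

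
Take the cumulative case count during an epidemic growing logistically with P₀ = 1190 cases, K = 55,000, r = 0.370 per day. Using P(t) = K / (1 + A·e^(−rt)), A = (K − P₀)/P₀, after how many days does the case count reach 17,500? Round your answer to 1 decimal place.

t ≈ 8.2 days

A = (55000 − 1190)/1190 = 45.21849
17500 = 55000/(1 + 45.21849·e^(−0.37t)) → 1 + 45.21849·e^(−0.37t) = 3.14286
e^(−0.37t) = 0.047389 → t = ln(21.10196)/0.37 = 3.04937/0.37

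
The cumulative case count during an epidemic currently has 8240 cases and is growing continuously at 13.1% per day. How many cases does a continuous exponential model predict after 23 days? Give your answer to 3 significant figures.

≈ 168,000 cases

P(23) = 8240 · e^(0.131·23) = 8240 · e^(3.013)
= 8240 · 20.34835 ≈ 167670.43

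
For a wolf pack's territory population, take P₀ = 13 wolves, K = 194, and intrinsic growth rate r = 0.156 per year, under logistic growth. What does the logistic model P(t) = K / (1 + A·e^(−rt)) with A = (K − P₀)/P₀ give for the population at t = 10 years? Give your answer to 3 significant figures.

A = (194 − 13)/13 = 13.92308
P(10) = 194 / (1 + 13.92308·e^(−0.156·10)) = 194 / (1 + 13.92308·0.210136)
= 194 / 3.92574 ≈ 49.42

≈ 49.4 wolves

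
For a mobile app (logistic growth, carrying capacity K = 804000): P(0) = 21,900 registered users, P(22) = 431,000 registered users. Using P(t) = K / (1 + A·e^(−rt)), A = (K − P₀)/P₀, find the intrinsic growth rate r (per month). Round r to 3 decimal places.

A = (804000 − 21900)/21900 = 35.71233
431000 = 804000/(1 + 35.71233·e^(−r·22)) → e^(−22r) = (1.86543 − 1)/35.71233 = 0.024233
r = −ln(0.024233)/22 = 3.72003/22

r ≈ 0.169 per month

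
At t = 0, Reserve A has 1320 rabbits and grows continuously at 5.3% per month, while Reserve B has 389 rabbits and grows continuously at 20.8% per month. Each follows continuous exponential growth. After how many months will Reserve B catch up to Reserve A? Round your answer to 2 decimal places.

t ≈ 7.88 months

1320·e^(0.053t) = 389·e^(0.208t)
1320/389 = e^((0.208 − 0.053)t) → ln(3.39332) = 0.155·t
t = 1.22181 / 0.155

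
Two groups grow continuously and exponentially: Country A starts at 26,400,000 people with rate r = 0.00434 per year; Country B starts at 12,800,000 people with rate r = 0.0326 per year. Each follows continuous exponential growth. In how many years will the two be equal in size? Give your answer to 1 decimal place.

t ≈ 25.6 years

26400000·e^(0.00434t) = 12800000·e^(0.0326t)
26400000/12800000 = e^((0.0326 − 0.00434)t) → ln(2.0625) = 0.02826·t
t = 0.72392 / 0.02826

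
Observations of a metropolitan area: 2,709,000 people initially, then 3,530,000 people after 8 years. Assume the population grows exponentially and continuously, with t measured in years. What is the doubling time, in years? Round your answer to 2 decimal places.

doubling time ≈ 20.95 years

r = ln(3530000/2709000) / 8 = ln(1.30306) / 8 ≈ 0.03309 per year
doubling time = ln 2 / |r| = 0.69315 / 0.03309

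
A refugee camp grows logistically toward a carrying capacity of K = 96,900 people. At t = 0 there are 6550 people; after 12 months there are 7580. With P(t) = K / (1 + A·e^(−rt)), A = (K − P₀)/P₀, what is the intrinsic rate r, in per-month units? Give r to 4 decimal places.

r ≈ 0.0131 per month

A = (96900 − 6550)/6550 = 13.79389
7580 = 96900/(1 + 13.79389·e^(−r·12)) → e^(−12r) = (12.78364 − 1)/13.79389 = 0.854265
r = −ln(0.854265)/12 = 0.15751/12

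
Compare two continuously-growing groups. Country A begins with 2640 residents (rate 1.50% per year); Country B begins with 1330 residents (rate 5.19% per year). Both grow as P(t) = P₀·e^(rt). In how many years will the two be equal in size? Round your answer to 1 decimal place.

2640·e^(0.015t) = 1330·e^(0.0519t)
2640/1330 = e^((0.0519 − 0.015)t) → ln(1.98496) = 0.0369·t
t = 0.6856 / 0.0369

t ≈ 18.6 years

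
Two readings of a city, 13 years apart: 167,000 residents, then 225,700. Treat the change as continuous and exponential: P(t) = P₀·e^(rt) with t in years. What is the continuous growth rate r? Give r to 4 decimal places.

r ≈ 0.0232 per year

225700 = 167000 · e^(r·13)
e^(13r) = 225700/167000 = 1.3515
r = ln(1.3515) / 13 = 0.30121 / 13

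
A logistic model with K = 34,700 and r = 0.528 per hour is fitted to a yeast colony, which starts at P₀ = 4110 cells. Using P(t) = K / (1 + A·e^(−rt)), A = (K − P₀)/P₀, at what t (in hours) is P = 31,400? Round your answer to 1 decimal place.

A = (34700 − 4110)/4110 = 7.44282
31400 = 34700/(1 + 7.44282·e^(−0.528t)) → 1 + 7.44282·e^(−0.528t) = 1.1051
e^(−0.528t) = 0.01412 → t = ln(70.81958)/0.528 = 4.26014/0.528

t ≈ 8.1 hours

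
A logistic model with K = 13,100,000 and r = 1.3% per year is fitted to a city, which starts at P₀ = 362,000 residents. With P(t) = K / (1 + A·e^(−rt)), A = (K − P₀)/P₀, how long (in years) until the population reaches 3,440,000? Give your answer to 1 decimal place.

t ≈ 194.5 years

A = (13100000 − 362000)/362000 = 35.18785
3440000 = 13100000/(1 + 35.18785·e^(−0.013t)) → 1 + 35.18785·e^(−0.013t) = 3.80814
e^(−0.013t) = 0.079804 → t = ln(12.53066)/0.013 = 2.52818/0.013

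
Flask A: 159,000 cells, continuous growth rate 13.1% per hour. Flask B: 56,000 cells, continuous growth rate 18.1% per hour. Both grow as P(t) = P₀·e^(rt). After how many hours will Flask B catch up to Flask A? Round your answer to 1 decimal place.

t ≈ 20.9 hours

159000·e^(0.131t) = 56000·e^(0.181t)
159000/56000 = e^((0.181 − 0.131)t) → ln(2.83929) = 0.05·t
t = 1.04355 / 0.05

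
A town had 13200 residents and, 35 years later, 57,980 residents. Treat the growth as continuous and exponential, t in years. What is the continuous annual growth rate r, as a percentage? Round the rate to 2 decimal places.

r ≈ 4.23% per year

57980 = 13200 · e^(r·35)
e^(35r) = 57980/13200 = 4.39242
r = ln(4.39242) / 35 = 1.47988 / 35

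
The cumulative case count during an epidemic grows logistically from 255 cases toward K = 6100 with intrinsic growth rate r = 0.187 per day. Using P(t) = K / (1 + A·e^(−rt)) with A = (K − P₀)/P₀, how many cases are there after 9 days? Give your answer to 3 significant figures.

A = (6100 − 255)/255 = 22.92157
P(9) = 6100 / (1 + 22.92157·e^(−0.187·9)) = 6100 / (1 + 22.92157·0.185816)
= 6100 / 5.25919 ≈ 1159.88

≈ 1,160 cases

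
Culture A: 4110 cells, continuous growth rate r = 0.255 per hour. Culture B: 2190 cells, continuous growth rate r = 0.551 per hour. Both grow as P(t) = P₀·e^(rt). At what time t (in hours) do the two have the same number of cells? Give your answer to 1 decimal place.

4110·e^(0.255t) = 2190·e^(0.551t)
4110/2190 = e^((0.551 − 0.255)t) → ln(1.87671) = 0.296·t
t = 0.62952 / 0.296

t ≈ 2.1 hours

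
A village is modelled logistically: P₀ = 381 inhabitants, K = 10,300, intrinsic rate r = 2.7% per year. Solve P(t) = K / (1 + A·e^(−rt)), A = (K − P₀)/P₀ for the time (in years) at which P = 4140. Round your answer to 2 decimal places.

A = (10300 − 381)/381 = 26.03412
4140 = 10300/(1 + 26.03412·e^(−0.027t)) → 1 + 26.03412·e^(−0.027t) = 2.48792
e^(−0.027t) = 0.057153 → t = ln(17.49696)/0.027 = 2.86203/0.027

t ≈ 106.00 years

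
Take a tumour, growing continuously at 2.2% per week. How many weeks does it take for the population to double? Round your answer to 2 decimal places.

doubling time = ln(2) / |r| = 0.69315 / 0.022

doubling time ≈ 31.51 weeks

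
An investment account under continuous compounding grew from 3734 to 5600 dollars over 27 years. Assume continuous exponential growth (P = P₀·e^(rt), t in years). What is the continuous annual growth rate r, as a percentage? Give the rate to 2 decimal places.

5600 = 3734 · e^(r·27)
e^(27r) = 5600/3734 = 1.49973
r = ln(1.49973) / 27 = 0.40529 / 27

r ≈ 1.50% per year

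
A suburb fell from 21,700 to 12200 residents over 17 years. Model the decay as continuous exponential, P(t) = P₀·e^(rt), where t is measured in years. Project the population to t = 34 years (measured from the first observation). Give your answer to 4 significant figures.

r = ln(12200/21700) / 17 ≈ -0.033875 per year
P(34) = 21700 · e^(-0.033875·34) = 21700 · 0.31608 ≈ 6858.99

≈ 6,859 residents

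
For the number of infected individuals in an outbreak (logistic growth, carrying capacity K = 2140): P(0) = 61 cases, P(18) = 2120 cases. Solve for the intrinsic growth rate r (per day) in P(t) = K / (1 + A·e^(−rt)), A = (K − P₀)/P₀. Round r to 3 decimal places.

r ≈ 0.455 per day

A = (2140 − 61)/61 = 34.08197
2120 = 2140/(1 + 34.08197·e^(−r·18)) → e^(−18r) = (1.00943 − 1)/34.08197 = 0.000277
r = −ln(0.000277)/18 = 8.19221/18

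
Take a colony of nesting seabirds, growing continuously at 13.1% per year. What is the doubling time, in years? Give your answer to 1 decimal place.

doubling time ≈ 5.3 years

doubling time = ln(2) / |r| = 0.69315 / 0.131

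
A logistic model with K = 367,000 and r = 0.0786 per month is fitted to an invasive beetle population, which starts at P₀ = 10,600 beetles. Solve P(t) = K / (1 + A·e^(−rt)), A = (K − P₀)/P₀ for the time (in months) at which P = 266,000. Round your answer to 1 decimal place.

A = (367000 − 10600)/10600 = 33.62264
266000 = 367000/(1 + 33.62264·e^(−0.0786t)) → 1 + 33.62264·e^(−0.0786t) = 1.3797
e^(−0.0786t) = 0.011293 → t = ln(88.55072)/0.0786 = 4.48358/0.0786

t ≈ 57.0 months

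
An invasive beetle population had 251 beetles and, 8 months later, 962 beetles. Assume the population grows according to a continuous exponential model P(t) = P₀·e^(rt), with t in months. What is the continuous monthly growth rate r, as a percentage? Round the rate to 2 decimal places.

r ≈ 16.79% per month

962 = 251 · e^(r·8)
e^(8r) = 962/251 = 3.83267
r = ln(3.83267) / 8 = 1.34356 / 8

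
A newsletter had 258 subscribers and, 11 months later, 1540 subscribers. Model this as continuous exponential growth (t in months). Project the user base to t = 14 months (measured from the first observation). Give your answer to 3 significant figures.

≈ 2,510 subscribers

r = ln(1540/258) / 11 ≈ 0.162416 per month
P(14) = 258 · e^(0.162416·14) = 258 · 9.71651 ≈ 2506.86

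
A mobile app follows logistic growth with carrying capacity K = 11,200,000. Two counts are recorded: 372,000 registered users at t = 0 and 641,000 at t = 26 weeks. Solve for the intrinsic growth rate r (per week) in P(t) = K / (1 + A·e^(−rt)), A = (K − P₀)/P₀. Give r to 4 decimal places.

A = (11200000 − 372000)/372000 = 29.10753
641000 = 11200000/(1 + 29.10753·e^(−r·26)) → e^(−26r) = (17.4727 − 1)/29.10753 = 0.565926
r = −ln(0.565926)/26 = 0.56929/26

r ≈ 0.0219 per week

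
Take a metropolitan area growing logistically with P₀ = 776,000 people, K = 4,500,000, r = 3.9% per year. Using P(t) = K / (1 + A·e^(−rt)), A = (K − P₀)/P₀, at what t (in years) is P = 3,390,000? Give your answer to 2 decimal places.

A = (4500000 − 776000)/776000 = 4.79897
3390000 = 4500000/(1 + 4.79897·e^(−0.039t)) → 1 + 4.79897·e^(−0.039t) = 1.32743
e^(−0.039t) = 0.06823 → t = ln(14.65631)/0.039 = 2.68487/0.039

t ≈ 68.84 years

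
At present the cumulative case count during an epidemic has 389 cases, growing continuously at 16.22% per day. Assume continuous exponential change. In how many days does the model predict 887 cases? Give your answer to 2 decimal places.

t ≈ 5.08 days

887 = 389 · e^(0.1622·t)
t = ln(887/389) / 0.1622 = ln(2.28021) / 0.1622 = 0.82427 / 0.1622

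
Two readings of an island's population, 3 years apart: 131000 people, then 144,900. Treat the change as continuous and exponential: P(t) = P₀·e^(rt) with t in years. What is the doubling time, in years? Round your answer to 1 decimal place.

r = ln(144900/131000) / 3 = ln(1.10611) / 3 ≈ 0.033616 per year
doubling time = ln 2 / |r| = 0.69315 / 0.033616

doubling time ≈ 20.6 years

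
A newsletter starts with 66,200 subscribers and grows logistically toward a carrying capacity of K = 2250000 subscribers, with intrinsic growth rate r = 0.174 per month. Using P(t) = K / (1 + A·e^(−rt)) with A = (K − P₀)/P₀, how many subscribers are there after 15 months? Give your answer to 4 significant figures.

≈ 656,800 subscribers

A = (2250000 − 66200)/66200 = 32.98792
P(15) = 2250000 / (1 + 32.98792·e^(−0.174·15)) = 2250000 / (1 + 32.98792·0.073535)
= 2250000 / 3.42575 ≈ 656790.23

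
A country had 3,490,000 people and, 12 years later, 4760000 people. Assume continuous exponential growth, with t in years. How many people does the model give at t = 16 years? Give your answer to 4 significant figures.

≈ 5,279,000 people

r = ln(4760000/3490000) / 12 ≈ 0.025862 per year
P(16) = 3490000 · e^(0.025862·16) = 3490000 · 1.51255 ≈ 5278786.87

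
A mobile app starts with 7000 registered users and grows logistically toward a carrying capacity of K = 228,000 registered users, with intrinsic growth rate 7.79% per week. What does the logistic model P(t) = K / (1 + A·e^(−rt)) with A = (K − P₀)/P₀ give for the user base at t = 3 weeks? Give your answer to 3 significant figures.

A = (228000 − 7000)/7000 = 31.57143
P(3) = 228000 / (1 + 31.57143·e^(−0.0779·3)) = 228000 / (1 + 31.57143·0.791599)
= 228000 / 25.99192 ≈ 8771.96

≈ 8,770 registered users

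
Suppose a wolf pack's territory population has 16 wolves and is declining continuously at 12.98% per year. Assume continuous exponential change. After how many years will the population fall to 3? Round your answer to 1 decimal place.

t ≈ 12.9 years

3 = 16 · e^(-0.1298·t)
t = ln(3/16) / -0.1298 = ln(0.1875) / -0.1298 = -1.67398 / -0.1298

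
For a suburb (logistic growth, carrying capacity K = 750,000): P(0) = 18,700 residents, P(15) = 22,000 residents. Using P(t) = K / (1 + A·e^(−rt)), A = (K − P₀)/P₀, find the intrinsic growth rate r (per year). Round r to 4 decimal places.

A = (750000 − 18700)/18700 = 39.10695
22000 = 750000/(1 + 39.10695·e^(−r·15)) → e^(−15r) = (34.09091 − 1)/39.10695 = 0.846164
r = −ln(0.846164)/15 = 0.16704/15

r ≈ 0.0111 per year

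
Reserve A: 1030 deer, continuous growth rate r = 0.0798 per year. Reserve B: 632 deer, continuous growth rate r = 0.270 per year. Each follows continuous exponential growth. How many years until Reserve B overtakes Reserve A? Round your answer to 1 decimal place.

t ≈ 2.6 years

1030·e^(0.0798t) = 632·e^(0.27t)
1030/632 = e^((0.27 − 0.0798)t) → ln(1.62975) = 0.1902·t
t = 0.48842 / 0.1902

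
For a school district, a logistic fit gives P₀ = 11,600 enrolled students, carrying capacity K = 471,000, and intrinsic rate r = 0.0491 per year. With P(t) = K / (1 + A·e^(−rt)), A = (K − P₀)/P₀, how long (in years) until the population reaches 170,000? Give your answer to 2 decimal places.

A = (471000 − 11600)/11600 = 39.60345
170000 = 471000/(1 + 39.60345·e^(−0.0491t)) → 1 + 39.60345·e^(−0.0491t) = 2.77059
e^(−0.0491t) = 0.044708 → t = ln(22.3674)/0.0491 = 3.1076/0.0491

t ≈ 63.29 years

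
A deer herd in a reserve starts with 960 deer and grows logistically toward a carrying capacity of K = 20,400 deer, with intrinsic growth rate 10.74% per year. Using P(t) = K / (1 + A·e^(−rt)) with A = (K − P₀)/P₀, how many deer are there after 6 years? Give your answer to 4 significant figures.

A = (20400 − 960)/960 = 20.25
P(6) = 20400 / (1 + 20.25·e^(−0.1074·6)) = 20400 / (1 + 20.25·0.524977)
= 20400 / 11.63079 ≈ 1753.96

≈ 1,754 deer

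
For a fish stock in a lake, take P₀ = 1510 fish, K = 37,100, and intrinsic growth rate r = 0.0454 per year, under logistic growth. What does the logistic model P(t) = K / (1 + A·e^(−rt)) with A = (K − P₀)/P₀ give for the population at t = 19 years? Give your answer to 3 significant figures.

A = (37100 − 1510)/1510 = 23.56954
P(19) = 37100 / (1 + 23.56954·e^(−0.0454·19)) = 37100 / (1 + 23.56954·0.422063)
= 37100 / 10.94784 ≈ 3388.8

≈ 3,390 fish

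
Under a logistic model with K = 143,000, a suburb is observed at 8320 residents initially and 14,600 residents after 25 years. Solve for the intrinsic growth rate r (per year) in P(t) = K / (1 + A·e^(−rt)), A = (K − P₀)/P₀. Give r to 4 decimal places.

r ≈ 0.0244 per year

A = (143000 − 8320)/8320 = 16.1875
14600 = 143000/(1 + 16.1875·e^(−r·25)) → e^(−25r) = (9.79452 − 1)/16.1875 = 0.543291
r = −ln(0.543291)/25 = 0.61011/25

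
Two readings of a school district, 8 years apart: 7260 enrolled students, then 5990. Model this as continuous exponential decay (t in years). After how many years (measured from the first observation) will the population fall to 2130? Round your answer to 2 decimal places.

r = ln(5990/7260) / 8 ≈ -0.024036 per year
t = ln(2130/7260) / r = -1.22626 / -0.024036 ≈ 51.017

t ≈ 51.02 years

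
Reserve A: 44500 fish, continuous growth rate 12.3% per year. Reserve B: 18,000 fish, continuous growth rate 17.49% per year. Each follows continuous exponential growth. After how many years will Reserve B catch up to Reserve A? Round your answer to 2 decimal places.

t ≈ 17.44 years

44500·e^(0.123t) = 18000·e^(0.1749t)
44500/18000 = e^((0.1749 − 0.123)t) → ln(2.47222) = 0.0519·t
t = 0.90512 / 0.0519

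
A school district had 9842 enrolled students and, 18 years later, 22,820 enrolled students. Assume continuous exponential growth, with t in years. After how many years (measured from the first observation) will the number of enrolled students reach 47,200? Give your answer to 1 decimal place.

t ≈ 33.6 years

r = ln(22820/9842) / 18 ≈ 0.046721 per year
t = ln(47200/9842) / r = 1.56773 / 0.046721 ≈ 33.555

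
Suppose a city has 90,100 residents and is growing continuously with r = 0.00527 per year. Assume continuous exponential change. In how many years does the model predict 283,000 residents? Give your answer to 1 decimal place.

283000 = 90100 · e^(0.00527·t)
t = ln(283000/90100) / 0.00527 = ln(3.14095) / 0.00527 = 1.14453 / 0.00527

t ≈ 217.2 years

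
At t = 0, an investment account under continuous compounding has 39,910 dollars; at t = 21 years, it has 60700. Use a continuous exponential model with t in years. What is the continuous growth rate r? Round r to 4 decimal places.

r ≈ 0.0200 per year

60700 = 39910 · e^(r·21)
e^(21r) = 60700/39910 = 1.52092
r = ln(1.52092) / 21 = 0.41932 / 21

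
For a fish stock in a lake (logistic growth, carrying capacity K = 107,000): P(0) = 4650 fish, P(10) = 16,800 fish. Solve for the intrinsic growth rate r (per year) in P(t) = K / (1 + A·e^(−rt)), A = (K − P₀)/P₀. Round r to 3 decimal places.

A = (107000 − 4650)/4650 = 22.01075
16800 = 107000/(1 + 22.01075·e^(−r·10)) → e^(−10r) = (6.36905 − 1)/22.01075 = 0.243928
r = −ln(0.243928)/10 = 1.41088/10

r ≈ 0.141 per year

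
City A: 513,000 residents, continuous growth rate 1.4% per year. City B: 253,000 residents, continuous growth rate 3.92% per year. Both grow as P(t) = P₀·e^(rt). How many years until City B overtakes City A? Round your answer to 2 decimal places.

513000·e^(0.014t) = 253000·e^(0.0392t)
513000/253000 = e^((0.0392 − 0.014)t) → ln(2.02767) = 0.0252·t
t = 0.70689 / 0.0252

t ≈ 28.05 years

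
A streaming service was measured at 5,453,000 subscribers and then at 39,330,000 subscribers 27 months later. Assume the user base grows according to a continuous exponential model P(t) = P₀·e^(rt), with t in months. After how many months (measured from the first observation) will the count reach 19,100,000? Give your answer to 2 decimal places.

t ≈ 17.13 months

r = ln(39330000/5453000) / 27 ≈ 0.073179 per month
t = ln(19100000/5453000) / r = 1.25352 / 0.073179 ≈ 17.13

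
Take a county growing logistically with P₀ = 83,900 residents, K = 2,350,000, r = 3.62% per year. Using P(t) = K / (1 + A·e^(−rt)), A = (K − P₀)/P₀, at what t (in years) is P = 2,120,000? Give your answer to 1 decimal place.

t ≈ 152.4 years

A = (2350000 − 83900)/83900 = 27.00954
2120000 = 2350000/(1 + 27.00954·e^(−0.0362t)) → 1 + 27.00954·e^(−0.0362t) = 1.10849
e^(−0.0362t) = 0.004017 → t = ln(248.95745)/0.0362 = 5.51728/0.0362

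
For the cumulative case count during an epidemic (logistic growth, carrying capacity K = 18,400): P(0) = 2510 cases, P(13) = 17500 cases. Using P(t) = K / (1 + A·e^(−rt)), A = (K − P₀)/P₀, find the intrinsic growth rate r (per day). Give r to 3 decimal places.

r ≈ 0.370 per day

A = (18400 − 2510)/2510 = 6.33068
17500 = 18400/(1 + 6.33068·e^(−r·13)) → e^(−13r) = (1.05143 − 1)/6.33068 = 0.008124
r = −ln(0.008124)/13 = 4.81297/13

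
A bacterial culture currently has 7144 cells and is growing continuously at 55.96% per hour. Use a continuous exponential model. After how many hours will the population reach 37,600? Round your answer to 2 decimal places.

37600 = 7144 · e^(0.5596·t)
t = ln(37600/7144) / 0.5596 = ln(5.26316) / 0.5596 = 1.66073 / 0.5596

t ≈ 2.97 hours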